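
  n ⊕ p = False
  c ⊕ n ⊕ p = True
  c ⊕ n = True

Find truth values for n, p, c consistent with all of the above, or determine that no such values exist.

n=F, p=F, c=T

n ⊕ p = F ⊕ F = False ✓
c ⊕ n ⊕ p = T ⊕ F ⊕ F = True ✓
c ⊕ n = T ⊕ F = True ✓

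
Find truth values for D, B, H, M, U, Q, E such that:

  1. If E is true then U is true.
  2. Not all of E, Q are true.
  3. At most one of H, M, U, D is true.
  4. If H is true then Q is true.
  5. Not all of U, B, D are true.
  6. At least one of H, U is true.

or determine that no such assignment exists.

D: False, B: True, H: False, M: False, U: True, Q: False, E: False

  (1) E=F ⇒ U: vacuous ✓
  (2) {E, Q}: 0/2 true — not all ✓
  (3) {H, M, U, D}: 1 true — at most one ✓
  (4) H=F ⇒ Q: vacuous ✓
  (5) {U, B, D}: 2/3 true — not all ✓
  (6) {H, U}: 1 true — at least one ✓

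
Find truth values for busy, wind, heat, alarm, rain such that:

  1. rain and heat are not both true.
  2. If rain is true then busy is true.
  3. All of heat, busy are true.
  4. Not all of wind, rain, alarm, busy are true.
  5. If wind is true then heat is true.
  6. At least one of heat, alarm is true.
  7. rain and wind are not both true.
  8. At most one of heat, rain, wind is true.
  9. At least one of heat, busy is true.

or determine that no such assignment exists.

busy = True; wind = False; heat = True; alarm = False; rain = False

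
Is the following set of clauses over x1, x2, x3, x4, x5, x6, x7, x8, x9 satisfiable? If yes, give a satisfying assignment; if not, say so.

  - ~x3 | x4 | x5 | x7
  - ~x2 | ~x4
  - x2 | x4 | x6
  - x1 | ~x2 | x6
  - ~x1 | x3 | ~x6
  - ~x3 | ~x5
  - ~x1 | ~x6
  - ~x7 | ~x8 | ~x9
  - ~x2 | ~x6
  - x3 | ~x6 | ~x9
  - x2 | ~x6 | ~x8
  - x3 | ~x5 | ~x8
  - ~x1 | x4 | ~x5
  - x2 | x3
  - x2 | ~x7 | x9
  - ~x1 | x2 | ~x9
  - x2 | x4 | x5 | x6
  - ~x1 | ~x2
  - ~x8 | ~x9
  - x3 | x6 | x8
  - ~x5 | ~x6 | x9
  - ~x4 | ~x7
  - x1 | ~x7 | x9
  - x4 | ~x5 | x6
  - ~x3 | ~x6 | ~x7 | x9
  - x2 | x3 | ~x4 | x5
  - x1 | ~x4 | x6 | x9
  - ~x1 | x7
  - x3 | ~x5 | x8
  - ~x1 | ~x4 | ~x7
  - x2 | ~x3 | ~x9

x1=F, x2=F, x3=T, x4=T, x5=F, x6=T, x7=F, x8=F, x9=F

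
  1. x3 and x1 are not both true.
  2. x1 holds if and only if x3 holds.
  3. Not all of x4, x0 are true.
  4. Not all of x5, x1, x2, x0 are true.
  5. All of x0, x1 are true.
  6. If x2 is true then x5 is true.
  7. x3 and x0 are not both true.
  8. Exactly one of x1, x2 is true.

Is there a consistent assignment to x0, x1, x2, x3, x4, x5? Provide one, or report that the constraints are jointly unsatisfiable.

Unsatisfiable

Case x1 = True:
  (1) with x1=T forces x3 = False.
  Constraint (2) is violated (x1=T, x3=F) — contradiction.
Case x1 = False:
  Constraint (5) is violated (x1=F) — contradiction.
Both cases fail — unsatisfiable.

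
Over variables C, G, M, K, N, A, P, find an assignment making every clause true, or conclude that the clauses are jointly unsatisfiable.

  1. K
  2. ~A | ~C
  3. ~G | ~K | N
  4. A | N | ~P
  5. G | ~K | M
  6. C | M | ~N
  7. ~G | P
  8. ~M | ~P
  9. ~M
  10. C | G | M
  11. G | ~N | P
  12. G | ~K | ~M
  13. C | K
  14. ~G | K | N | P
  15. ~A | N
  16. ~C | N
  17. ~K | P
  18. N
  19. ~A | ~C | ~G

Unit clause (K) forces K = True.
Unit clause (~M) forces M = False.
In (~K | P) only P is left, so P = True.
Unit clause (N) forces N = True.
In (G | ~K | M) only G is left, so G = True.
In (C | M | ~N) only C is left, so C = True.
In (~A | ~C | ~G) only ~A is left, so A = False.
All clauses satisfied.

C = True, G = True, M = False, K = True, N = True, A = False, P = True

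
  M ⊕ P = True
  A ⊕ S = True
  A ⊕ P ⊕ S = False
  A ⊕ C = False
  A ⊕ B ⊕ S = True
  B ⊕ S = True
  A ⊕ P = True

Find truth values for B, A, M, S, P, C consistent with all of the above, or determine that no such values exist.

B=F; A=F; M=F; S=T; P=T; C=F

M ⊕ P = F ⊕ T = True ✓
A ⊕ S = F ⊕ T = True ✓
A ⊕ P ⊕ S = F ⊕ T ⊕ T = False ✓
A ⊕ C = F ⊕ F = False ✓
A ⊕ B ⊕ S = F ⊕ F ⊕ T = True ✓
B ⊕ S = F ⊕ T = True ✓
A ⊕ P = F ⊕ T = True ✓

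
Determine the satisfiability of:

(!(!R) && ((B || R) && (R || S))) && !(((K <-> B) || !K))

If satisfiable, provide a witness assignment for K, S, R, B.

K=T; S=T; R=T; B=F

  !(!R) && ((B || R) && (R || S)) = True
    !(!R) = True
      !R = False
    (B || R) && (R || S) = True
      B || R = True
      R || S = True
  !(((K <-> B) || !K)) = True
    (K <-> B) || !K = False
      K <-> B = False
      !K = False
Both conjuncts True, so the formula holds.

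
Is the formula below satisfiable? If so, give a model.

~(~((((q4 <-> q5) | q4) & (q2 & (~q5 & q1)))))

q1: True; q2: True; q4: True; q5: False

  ~(~((((q4 <-> q5) | q4) & (q2 & (~q5 & q1))))) = True
    ~((((q4 <-> q5) | q4) & (q2 & (~q5 & q1)))) = False
      ((q4 <-> q5) | q4) & (q2 & (~q5 & q1)) = True
        (q4 <-> q5) | q4 = True
          q4 <-> q5 = False
        q2 & (~q5 & q1) = True
          ~q5 & q1 = True
            ~q5 = True
The formula evaluates to True.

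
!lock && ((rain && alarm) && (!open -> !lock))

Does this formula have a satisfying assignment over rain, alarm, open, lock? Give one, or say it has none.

rain = True; alarm = True; open = False; lock = False

  !lock = True
  (rain && alarm) && (!open -> !lock) = True
    rain && alarm = True
    !open -> !lock = True
      !open = True
      !lock = True
Both conjuncts True, so the formula holds.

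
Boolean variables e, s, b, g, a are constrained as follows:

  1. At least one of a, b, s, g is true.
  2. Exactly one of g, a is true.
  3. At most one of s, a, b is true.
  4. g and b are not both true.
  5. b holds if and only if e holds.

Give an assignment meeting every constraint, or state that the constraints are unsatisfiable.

e = False; s = False; b = False; g = True; a = False

  (1) {a, b, s, g}: 1 true — at least one ✓
  (2) {g, a}: 1 true — exactly one ✓
  (3) {s, a, b}: 0 true — at most one ✓
  (4) g=T, b=F — not both ✓
  (5) b=F, e=F — same ✓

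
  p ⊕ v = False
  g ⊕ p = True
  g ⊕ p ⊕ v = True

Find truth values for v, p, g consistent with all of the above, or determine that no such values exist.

v=F, p=F, g=T

p ⊕ v = F ⊕ F = False ✓
g ⊕ p = T ⊕ F = True ✓
g ⊕ p ⊕ v = T ⊕ F ⊕ F = True ✓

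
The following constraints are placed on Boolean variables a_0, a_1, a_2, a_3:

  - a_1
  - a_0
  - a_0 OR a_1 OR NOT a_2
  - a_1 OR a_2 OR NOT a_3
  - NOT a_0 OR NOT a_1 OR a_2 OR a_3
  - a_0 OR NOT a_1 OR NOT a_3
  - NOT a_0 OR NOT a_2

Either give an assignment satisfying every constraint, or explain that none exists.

Unit clause (a_1) forces a_1 = True.
Unit clause (a_0) forces a_0 = True.
In (NOT a_0 OR NOT a_2) only NOT a_2 is left, so a_2 = False.
In (NOT a_0 OR NOT a_1 OR a_2 OR a_3) only a_3 is left, so a_3 = True.
Check each clause:
  (a_1): a_1 holds.
  (a_0): a_0 holds.
  (a_0 OR a_1 OR NOT a_2): a_0 holds.
  (a_1 OR a_2 OR NOT a_3): a_1 holds.
  (NOT a_0 OR NOT a_1 OR a_2 OR a_3): a_3 holds.
  (a_0 OR NOT a_1 OR NOT a_3): a_0 holds.
  (NOT a_0 OR NOT a_2): NOT a_2 holds.
All clauses satisfied.

a_0=T, a_1=T, a_2=F, a_3=T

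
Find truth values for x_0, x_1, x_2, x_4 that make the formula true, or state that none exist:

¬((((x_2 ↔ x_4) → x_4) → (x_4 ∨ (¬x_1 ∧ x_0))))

x_0 = False, x_1 = True, x_2 = True, x_4 = False

  ¬((((x_2 ↔ x_4) → x_4) → (x_4 ∨ (¬x_1 ∧ x_0)))) = True
    ((x_2 ↔ x_4) → x_4) → (x_4 ∨ (¬x_1 ∧ x_0)) = False
      (x_2 ↔ x_4) → x_4 = True
        x_2 ↔ x_4 = False
      x_4 ∨ (¬x_1 ∧ x_0) = False
        ¬x_1 ∧ x_0 = False
          ¬x_1 = False
The formula evaluates to True.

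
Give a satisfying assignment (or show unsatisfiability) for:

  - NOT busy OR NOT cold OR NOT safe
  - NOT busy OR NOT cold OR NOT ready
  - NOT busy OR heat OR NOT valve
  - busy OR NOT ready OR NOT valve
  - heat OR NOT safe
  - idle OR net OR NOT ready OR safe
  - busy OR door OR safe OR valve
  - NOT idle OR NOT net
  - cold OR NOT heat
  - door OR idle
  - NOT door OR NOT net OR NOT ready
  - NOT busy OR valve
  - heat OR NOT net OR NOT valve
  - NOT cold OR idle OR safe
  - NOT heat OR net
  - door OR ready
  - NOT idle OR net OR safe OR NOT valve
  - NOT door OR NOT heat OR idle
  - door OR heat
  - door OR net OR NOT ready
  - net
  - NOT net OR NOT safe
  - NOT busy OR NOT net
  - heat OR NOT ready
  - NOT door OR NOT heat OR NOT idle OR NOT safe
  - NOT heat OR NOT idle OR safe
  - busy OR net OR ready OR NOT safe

Unit clause (net) forces net = True.
In (NOT net OR NOT safe) only NOT safe is left, so safe = False.
In (NOT busy OR NOT net) only NOT busy is left, so busy = False.
In (NOT idle OR NOT net) only NOT idle is left, so idle = False.
In (door OR idle) only door is left, so door = True.
In (NOT door OR NOT net OR NOT ready) only NOT ready is left, so ready = False.
In (NOT cold OR idle OR safe) only NOT cold is left, so cold = False.
In (NOT door OR NOT heat OR idle) only NOT heat is left, so heat = False.
In (heat OR NOT net OR NOT valve) only NOT valve is left, so valve = False.
All clauses satisfied.

cold: False, valve: False, busy: False, safe: False, heat: False, idle: False, door: True, net: True, ready: False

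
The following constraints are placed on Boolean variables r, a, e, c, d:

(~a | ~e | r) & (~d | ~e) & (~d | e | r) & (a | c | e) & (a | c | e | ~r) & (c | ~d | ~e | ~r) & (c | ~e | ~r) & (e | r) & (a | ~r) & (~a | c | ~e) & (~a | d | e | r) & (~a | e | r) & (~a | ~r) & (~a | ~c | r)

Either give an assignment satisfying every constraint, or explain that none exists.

r: False; a: False; e: True; c: True; d: False

Try r = True:
  (a | ~r) forces a = True.
  clause (~a | ~r) is falsified — backtrack.
So r = False.
  then (e | r) forces e = True.
  then (~a | ~e | r) forces a = False.
  then (~d | ~e) forces d = False.
Set c = True.
All clauses satisfied.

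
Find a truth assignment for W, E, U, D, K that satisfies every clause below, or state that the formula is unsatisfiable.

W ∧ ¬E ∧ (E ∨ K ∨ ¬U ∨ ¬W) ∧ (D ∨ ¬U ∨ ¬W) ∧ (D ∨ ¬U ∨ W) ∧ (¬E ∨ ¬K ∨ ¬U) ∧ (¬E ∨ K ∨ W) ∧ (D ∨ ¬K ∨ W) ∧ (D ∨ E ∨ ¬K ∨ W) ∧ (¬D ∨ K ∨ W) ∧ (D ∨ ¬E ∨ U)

Unit clause (W) forces W = True.
Unit clause (¬E) forces E = False.
Set U = True.
  then (E ∨ K ∨ ¬U ∨ ¬W) forces K = True.
  then (D ∨ ¬U ∨ ¬W) forces D = True.
All clauses satisfied.

W = True, E = False, U = True, D = True, K = True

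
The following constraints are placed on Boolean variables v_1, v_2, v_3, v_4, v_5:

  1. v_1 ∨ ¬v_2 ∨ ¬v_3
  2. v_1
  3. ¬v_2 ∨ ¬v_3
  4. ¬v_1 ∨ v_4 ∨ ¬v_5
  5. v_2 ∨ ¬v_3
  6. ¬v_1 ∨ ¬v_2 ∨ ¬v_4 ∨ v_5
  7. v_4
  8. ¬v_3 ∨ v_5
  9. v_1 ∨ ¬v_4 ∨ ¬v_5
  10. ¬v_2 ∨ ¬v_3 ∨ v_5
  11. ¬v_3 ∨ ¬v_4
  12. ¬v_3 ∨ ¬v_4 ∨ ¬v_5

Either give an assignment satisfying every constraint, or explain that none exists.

v_1 = True; v_2 = False; v_3 = False; v_4 = True; v_5 = False

Unit clause (v_1) forces v_1 = True.
Unit clause (v_4) forces v_4 = True.
In (¬v_3 ∨ ¬v_4) only ¬v_3 is left, so v_3 = False.
Set v_2 = False.
Set v_5 = False.
All clauses satisfied.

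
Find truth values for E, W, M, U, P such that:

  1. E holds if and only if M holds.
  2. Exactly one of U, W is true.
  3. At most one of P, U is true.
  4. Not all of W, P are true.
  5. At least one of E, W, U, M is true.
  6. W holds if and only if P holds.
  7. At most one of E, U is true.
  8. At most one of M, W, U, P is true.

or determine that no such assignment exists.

E = False; W = False; M = False; U = True; P = False

  (1) E=F, M=F — same ✓
  (2) {U, W}: 1 true — exactly one ✓
  (3) {P, U}: 1 true — at most one ✓
  (4) {W, P}: 0/2 true — not all ✓
  (5) {E, W, U, M}: 1 true — at least one ✓
  (6) W=F, P=F — same ✓
  (7) {E, U}: 1 true — at most one ✓
  (8) {M, W, U, P}: 1 true — at most one ✓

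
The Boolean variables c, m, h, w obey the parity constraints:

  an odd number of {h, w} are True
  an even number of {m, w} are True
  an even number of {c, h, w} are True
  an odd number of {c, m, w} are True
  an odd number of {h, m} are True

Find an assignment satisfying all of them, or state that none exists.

c = True, m = True, h = False, w = True

{h, w}: 1 true → odd ✓
{m, w}: 2 true → even ✓
{c, h, w}: 2 true → even ✓
{c, m, w}: 3 true → odd ✓
{h, m}: 1 true → odd ✓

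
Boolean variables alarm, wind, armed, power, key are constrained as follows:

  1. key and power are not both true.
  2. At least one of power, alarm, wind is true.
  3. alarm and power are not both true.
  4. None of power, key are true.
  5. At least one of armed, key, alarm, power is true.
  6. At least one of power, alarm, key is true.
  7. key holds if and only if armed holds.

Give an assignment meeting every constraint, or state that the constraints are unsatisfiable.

alarm: True; wind: True; armed: False; power: False; key: False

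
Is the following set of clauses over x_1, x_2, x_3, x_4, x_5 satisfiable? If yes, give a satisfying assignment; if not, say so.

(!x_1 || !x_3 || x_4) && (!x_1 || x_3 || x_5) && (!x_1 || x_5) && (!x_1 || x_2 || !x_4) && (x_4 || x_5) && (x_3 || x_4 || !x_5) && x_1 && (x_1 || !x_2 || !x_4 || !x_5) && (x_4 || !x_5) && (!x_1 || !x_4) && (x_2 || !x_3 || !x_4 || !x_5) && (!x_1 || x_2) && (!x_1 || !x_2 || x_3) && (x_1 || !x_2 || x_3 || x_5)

Case x_1 = True:
  (!x_1 || x_5) forces x_5 = True.
  (x_4 || !x_5) forces x_4 = True.
  Clause (!x_1 || !x_4) is falsified — contradiction.
Case x_1 = False:
  Clause (x_1) is falsified — contradiction.
Both cases fail, so the formula is unsatisfiable.

UNSATISFIABLE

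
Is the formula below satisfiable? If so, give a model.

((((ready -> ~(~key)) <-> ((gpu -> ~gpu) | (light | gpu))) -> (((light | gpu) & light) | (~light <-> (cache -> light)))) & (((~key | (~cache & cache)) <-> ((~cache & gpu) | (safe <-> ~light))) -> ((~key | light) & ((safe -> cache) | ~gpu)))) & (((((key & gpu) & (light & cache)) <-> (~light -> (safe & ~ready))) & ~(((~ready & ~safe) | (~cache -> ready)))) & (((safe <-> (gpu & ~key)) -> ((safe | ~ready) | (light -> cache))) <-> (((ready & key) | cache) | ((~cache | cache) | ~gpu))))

Unsatisfiable — no assignment works.

Case cache = True: the conjunct ~(((~ready & ~safe) | (~cache -> ready))) becomes ~(((~ready & ~safe) | True)) = False.
Case cache = False: the formula simplifies to ((((ready -> ~(~key)) <-> ((gpu -> ~gpu) | (light | gpu))) -> (((light | gpu) & light) | ~light)) & ((~key <-> (gpu | (safe <-> ~light))) -> ((~key | light) & (~safe | ~gpu)))) & ((~((~light -> (safe & ~ready))) & ~(((~ready & ~safe) | ready))) & ((safe <-> (gpu & ~key)) -> ((safe | ~ready) | ~light))).
  light = True: the conjunct ~((~light -> (safe & ~ready))) becomes ~((False -> (safe & ~ready))) = False.
  light = False: simplifies to ((~key <-> (gpu | safe)) -> (~key & (~safe | ~gpu))) & (~((safe & ~ready)) & ~(((~ready & ~safe) | ready))).
    ready = True: the conjunct ~(((~ready & ~safe) | ready)) becomes ~((False | True)) = False.
    ready = False: simplifies to ((~key <-> (gpu | safe)) -> (~key & (~safe | ~gpu))) & (~safe & ~(~safe)).
      safe = True: the conjunct ~safe is False.
      safe = False: the conjunct ~(~safe) becomes ~(~False) = False.
Both cases fail — unsatisfiable.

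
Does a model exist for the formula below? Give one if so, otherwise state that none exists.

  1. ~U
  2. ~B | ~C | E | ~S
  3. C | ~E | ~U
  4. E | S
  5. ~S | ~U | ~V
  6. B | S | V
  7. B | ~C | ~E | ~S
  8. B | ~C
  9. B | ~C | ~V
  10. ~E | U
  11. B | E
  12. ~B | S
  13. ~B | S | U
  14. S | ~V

Unit clause (~U) forces U = False.
In (~E | U) only ~E is left, so E = False.
In (B | E) only B is left, so B = True.
In (~B | S) only S is left, so S = True.
In (~B | ~C | E | ~S) only ~C is left, so C = False.
Set V = True.
All clauses satisfied.

S = True; C = False; U = False; E = False; B = True; V = True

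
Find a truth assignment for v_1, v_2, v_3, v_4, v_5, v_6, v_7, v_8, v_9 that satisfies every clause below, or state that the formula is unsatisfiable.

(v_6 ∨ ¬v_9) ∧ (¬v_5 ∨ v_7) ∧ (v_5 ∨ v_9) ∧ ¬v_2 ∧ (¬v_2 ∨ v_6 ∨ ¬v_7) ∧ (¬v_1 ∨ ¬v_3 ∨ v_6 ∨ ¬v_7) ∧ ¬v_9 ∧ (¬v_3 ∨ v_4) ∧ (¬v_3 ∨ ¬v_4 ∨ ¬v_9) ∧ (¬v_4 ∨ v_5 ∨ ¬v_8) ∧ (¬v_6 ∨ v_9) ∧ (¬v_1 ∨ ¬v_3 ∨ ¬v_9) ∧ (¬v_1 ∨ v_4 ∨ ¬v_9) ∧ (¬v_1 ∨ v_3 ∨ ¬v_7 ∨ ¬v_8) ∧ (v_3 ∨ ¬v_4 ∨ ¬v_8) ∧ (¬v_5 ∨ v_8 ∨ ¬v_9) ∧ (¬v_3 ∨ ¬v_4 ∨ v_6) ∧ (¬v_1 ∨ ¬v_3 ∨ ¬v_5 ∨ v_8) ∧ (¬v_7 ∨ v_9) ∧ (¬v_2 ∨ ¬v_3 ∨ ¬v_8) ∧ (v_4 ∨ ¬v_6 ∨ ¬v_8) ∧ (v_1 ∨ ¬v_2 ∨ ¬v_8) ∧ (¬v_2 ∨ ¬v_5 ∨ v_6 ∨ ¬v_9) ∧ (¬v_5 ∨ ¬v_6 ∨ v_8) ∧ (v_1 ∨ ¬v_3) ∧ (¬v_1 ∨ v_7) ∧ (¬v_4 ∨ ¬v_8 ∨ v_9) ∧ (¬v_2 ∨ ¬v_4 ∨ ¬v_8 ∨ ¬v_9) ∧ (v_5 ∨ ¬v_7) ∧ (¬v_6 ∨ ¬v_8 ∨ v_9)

UNSATISFIABLE

Case v_9 = True:
  Clause (¬v_9) is falsified — contradiction.
Case v_9 = False:
  (v_5 ∨ v_9) forces v_5 = True.
  (¬v_5 ∨ v_7) forces v_7 = True.
  Clause (¬v_7 ∨ v_9) is falsified — contradiction.
Both cases fail, so the formula is unsatisfiable.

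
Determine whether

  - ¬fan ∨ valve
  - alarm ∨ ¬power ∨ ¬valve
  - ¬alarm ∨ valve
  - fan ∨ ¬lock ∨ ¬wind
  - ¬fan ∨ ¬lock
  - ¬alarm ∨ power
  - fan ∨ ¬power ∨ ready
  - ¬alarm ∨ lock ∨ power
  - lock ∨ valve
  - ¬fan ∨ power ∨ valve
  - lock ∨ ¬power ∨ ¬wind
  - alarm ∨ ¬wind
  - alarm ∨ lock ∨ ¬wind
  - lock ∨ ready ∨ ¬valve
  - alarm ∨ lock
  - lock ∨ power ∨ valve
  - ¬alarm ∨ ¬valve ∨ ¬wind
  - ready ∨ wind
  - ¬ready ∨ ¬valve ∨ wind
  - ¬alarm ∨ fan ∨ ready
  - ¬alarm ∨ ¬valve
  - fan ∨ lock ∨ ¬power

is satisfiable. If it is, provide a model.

Try wind = True:
  (alarm ∨ ¬wind) forces alarm = True.
  (¬alarm ∨ valve) forces valve = True.
  clause (¬alarm ∨ ¬valve ∨ ¬wind) is falsified — backtrack.
So wind = False.
  then (ready ∨ wind) forces ready = True.
  then (¬ready ∨ ¬valve ∨ wind) forces valve = False.
  then (¬fan ∨ valve) forces fan = False.
  then (¬alarm ∨ valve) forces alarm = False.
  then (lock ∨ valve) forces lock = True.
Set power = False.
All clauses satisfied.

wind=F, lock=T, valve=F, power=F, alarm=F, ready=T, fan=F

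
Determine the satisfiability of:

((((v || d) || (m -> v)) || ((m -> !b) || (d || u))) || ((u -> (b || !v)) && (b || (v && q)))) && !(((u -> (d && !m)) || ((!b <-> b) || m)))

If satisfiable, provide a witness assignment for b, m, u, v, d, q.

b: False; m: False; u: True; v: True; d: False; q: True

  (((v || d) || (m -> v)) || ((m -> !b) || (d || u))) || ((u -> (b || !v)) && (b || (v && q))) = True
    ((v || d) || (m -> v)) || ((m -> !b) || (d || u)) = True
      (v || d) || (m -> v) = True
        v || d = True
        m -> v = True
      (m -> !b) || (d || u) = True
        m -> !b = True
          !b = True
        d || u = True
    (u -> (b || !v)) && (b || (v && q)) = False
      u -> (b || !v) = False
        b || !v = False
          !v = False
      b || (v && q) = True
        v && q = True
  !(((u -> (d && !m)) || ((!b <-> b) || m))) = True
    (u -> (d && !m)) || ((!b <-> b) || m) = False
      u -> (d && !m) = False
        d && !m = False
          !m = True
      (!b <-> b) || m = False
        !b <-> b = False
          !b = True
Both conjuncts True, so the formula holds.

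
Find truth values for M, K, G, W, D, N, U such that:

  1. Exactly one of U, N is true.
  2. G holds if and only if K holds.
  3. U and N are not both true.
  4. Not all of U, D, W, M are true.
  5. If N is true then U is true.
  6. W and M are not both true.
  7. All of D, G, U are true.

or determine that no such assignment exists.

M=F; K=T; G=T; W=F; D=T; N=F; U=T

  (1) {U, N}: 1 true — exactly one ✓
  (2) G=T, K=T — same ✓
  (3) U=T, N=F — not both ✓
  (4) {U, D, W, M}: 2/4 true — not all ✓
  (5) N=F ⇒ U: vacuous ✓
  (6) W=F, M=F — not both ✓
  (7) {D, G, U}: all 3 true ✓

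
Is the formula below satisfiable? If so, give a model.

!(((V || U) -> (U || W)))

W = False; V = True; U = False

  !(((V || U) -> (U || W))) = True
    (V || U) -> (U || W) = False
      V || U = True
      U || W = False
The formula evaluates to True.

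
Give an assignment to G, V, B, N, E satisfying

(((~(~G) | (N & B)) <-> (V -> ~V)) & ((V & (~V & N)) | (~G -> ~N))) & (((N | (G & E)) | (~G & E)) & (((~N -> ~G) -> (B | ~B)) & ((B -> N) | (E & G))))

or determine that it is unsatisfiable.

G = True; V = False; B = False; N = False; E = True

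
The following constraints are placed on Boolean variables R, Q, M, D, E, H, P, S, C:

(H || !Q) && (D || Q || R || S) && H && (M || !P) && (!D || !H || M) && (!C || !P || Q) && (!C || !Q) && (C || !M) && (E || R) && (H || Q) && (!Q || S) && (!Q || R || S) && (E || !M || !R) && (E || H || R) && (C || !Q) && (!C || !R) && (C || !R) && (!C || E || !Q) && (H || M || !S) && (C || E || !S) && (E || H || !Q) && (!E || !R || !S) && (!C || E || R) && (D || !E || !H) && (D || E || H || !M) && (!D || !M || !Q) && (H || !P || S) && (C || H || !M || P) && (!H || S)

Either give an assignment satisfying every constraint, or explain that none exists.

Unit clause (H) forces H = True.
In (!H || S) only S is left, so S = True.
Set R = False.
  then (E || R) forces E = True.
  then (D || !E || !H) forces D = True.
  then (!D || !H || M) forces M = True.
  then (C || !M) forces C = True.
  then (!D || !M || !Q) forces Q = False.
  then (!C || !P || Q) forces P = False.
All clauses satisfied.

R: False, Q: False, M: True, D: True, E: True, H: True, P: False, S: True, C: True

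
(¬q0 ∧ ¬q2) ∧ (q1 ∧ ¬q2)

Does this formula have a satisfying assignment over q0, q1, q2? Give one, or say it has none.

q0 = False, q1 = True, q2 = False

  ¬q0 ∧ ¬q2 = True
    ¬q0 = True
    ¬q2 = True
  q1 ∧ ¬q2 = True
    ¬q2 = True
Both conjuncts True, so the formula holds.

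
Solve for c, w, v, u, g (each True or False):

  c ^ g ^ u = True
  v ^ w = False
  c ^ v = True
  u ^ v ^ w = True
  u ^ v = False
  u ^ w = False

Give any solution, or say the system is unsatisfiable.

c = False; w = True; v = True; u = True; g = False

c ^ g ^ u = F ^ F ^ T = True ✓
v ^ w = T ^ T = False ✓
c ^ v = F ^ T = True ✓
u ^ v ^ w = T ^ T ^ T = True ✓
u ^ v = T ^ T = False ✓
u ^ w = T ^ T = False ✓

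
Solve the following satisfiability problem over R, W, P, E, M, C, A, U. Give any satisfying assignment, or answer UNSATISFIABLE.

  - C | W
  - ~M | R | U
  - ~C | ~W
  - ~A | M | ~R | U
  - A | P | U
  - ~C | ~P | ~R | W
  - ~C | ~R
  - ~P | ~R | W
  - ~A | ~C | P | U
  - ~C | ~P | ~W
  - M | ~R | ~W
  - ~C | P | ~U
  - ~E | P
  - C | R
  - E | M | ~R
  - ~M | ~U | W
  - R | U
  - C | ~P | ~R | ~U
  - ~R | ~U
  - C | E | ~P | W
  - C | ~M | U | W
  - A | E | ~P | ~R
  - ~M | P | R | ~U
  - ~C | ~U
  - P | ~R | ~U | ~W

R: True; W: True; P: True; E: True; M: True; C: False; A: False; U: False

Try R = False:
  (C | R) forces C = True.
  (~C | ~W) forces W = False.
  (R | U) forces U = True.
  clause (~C | ~U) is falsified — backtrack.
So R = True.
  then (~C | ~R) forces C = False.
  then (~R | ~U) forces U = False.
  then (C | W) forces W = True.
  then (M | ~R | ~W) forces M = True.
Set P = True.
Set E = True.
Set A = False.
All clauses satisfied.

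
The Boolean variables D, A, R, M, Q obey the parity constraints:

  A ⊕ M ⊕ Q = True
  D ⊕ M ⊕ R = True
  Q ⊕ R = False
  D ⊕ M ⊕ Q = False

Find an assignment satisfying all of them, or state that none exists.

Adding constraints 2, 3, 4 mod 2: every variable appears an even number of times on the left, so the left side is 0.
But the right sides sum to 1 (mod 2). 0 ≠ 1 — the system is inconsistent.

No satisfying assignment exists.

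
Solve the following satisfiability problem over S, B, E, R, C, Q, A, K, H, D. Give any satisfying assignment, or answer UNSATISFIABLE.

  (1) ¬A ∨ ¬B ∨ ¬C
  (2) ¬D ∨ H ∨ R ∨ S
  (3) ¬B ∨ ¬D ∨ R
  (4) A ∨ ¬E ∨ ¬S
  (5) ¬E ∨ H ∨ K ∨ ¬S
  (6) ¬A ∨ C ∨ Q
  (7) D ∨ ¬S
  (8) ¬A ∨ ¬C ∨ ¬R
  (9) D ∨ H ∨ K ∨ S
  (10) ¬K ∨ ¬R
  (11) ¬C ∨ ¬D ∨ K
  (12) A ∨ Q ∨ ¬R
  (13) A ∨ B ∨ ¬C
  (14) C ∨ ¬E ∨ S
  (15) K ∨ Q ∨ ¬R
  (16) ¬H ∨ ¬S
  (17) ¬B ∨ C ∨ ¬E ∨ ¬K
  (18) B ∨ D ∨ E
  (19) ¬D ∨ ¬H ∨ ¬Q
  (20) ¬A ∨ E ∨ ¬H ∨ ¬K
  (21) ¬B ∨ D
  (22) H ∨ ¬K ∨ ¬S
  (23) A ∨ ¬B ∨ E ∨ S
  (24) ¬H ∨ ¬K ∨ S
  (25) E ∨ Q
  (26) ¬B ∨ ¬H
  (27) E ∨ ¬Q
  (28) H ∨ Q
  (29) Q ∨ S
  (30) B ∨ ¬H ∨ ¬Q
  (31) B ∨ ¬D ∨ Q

Set S = False.
  then (Q ∨ S) forces Q = True.
  then (E ∨ ¬Q) forces E = True.
  then (C ∨ ¬E ∨ S) forces C = True.
Try B = True:
  (¬A ∨ ¬B ∨ ¬C) forces A = False.
  (¬B ∨ D) forces D = True.
  (¬B ∨ ¬D ∨ R) forces R = True.
  (¬K ∨ ¬R) forces K = False.
  clause (¬C ∨ ¬D ∨ K) is falsified — backtrack.
So B = False.
  then (A ∨ B ∨ ¬C) forces A = True.
  then (B ∨ ¬H ∨ ¬Q) forces H = False.
  then (¬A ∨ ¬C ∨ ¬R) forces R = False.
  then (¬D ∨ H ∨ R ∨ S) forces D = False.
  then (D ∨ H ∨ K ∨ S) forces K = True.
All clauses satisfied.

S=F, B=F, E=T, R=F, C=T, Q=T, A=T, K=T, H=F, D=F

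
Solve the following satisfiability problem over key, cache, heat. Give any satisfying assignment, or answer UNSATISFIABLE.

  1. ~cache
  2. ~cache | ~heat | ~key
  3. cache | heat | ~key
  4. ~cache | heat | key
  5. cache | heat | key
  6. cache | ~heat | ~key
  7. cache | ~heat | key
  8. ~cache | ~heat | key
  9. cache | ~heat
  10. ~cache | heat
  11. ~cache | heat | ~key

Unsatisfiable

Case cache = True:
  Clause (~cache) is falsified — contradiction.
Case cache = False:
  (cache | ~heat) forces heat = False.
  (cache | heat | ~key) forces key = False.
  Clause (cache | heat | key) is falsified — contradiction.
Both cases fail, so the formula is unsatisfiable.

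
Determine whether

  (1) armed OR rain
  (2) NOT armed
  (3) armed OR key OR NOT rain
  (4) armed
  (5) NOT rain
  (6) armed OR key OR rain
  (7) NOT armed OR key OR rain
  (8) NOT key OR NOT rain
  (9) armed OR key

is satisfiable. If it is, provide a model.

Case armed = True:
  Clause (NOT armed) is falsified — contradiction.
Case armed = False:
  Clause (armed) is falsified — contradiction.
Both cases fail, so the formula is unsatisfiable.

Unsatisfiable — no assignment works.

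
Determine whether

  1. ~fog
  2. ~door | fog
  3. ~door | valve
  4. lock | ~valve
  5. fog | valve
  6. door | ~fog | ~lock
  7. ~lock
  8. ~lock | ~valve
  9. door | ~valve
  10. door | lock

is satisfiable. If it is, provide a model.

The formula is unsatisfiable.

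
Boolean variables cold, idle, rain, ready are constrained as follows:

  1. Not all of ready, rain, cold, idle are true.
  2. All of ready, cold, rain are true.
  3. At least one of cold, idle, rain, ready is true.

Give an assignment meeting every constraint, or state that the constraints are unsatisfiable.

cold=T, idle=F, rain=T, ready=T

  (1) {ready, rain, cold, idle}: 3/4 true — not all ✓
  (2) {ready, cold, rain}: all 3 true ✓
  (3) {cold, idle, rain, ready}: 3 true — at least one ✓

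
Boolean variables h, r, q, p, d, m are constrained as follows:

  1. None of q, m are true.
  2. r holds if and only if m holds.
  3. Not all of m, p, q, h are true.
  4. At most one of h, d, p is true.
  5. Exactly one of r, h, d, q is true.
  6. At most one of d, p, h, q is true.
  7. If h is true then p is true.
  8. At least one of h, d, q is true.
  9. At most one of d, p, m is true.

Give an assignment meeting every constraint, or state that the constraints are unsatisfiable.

h = False; r = False; q = False; p = False; d = True; m = False

  (1) {q, m}: 0 true — none ✓
  (2) r=F, m=F — same ✓
  (3) {m, p, q, h}: 0/4 true — not all ✓
  (4) {h, d, p}: 1 true — at most one ✓
  (5) {r, h, d, q}: 1 true — exactly one ✓
  (6) {d, p, h, q}: 1 true — at most one ✓
  (7) h=F ⇒ p: vacuous ✓
  (8) {h, d, q}: 1 true — at least one ✓
  (9) {d, p, m}: 1 true — at most one ✓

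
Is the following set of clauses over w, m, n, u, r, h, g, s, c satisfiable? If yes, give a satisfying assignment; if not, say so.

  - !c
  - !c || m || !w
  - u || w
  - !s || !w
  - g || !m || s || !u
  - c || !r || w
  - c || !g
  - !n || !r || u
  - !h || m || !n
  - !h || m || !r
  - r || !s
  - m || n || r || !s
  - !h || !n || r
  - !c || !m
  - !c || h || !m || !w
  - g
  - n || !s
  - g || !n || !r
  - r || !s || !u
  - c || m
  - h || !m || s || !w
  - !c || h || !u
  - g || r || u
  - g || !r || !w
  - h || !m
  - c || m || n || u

Case g = True:
  (!c) forces c = False.
  Clause (c || !g) is falsified — contradiction.
Case g = False:
  Clause (g) is falsified — contradiction.
Both cases fail, so the formula is unsatisfiable.

Unsatisfiable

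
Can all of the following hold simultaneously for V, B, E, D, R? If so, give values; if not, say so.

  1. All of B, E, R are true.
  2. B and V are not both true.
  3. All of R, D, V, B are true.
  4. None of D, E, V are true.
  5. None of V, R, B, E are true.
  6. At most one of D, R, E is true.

Case V = True:
  Constraint (4) is violated (V=T) — contradiction.
Case V = False:
  Constraint (3) is violated (V=F) — contradiction.
Both cases fail — unsatisfiable.

Unsatisfiable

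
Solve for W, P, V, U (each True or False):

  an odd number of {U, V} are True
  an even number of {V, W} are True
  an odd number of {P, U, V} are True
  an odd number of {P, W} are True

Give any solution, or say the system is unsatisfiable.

W=T; P=F; V=T; U=F

{U, V}: 1 true → odd ✓
{V, W}: 2 true → even ✓
{P, U, V}: 1 true → odd ✓
{P, W}: 1 true → odd ✓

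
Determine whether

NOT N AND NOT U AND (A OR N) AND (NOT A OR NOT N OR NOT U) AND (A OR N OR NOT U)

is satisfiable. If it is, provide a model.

N = False; U = False; A = True

Unit clause (NOT N) forces N = False.
Unit clause (NOT U) forces U = False.
In (A OR N) only A is left, so A = True.
Check each clause:
  (NOT N): NOT N holds.
  (NOT U): NOT U holds.
  (A OR N): A holds.
  (NOT A OR NOT N OR NOT U): NOT N holds.
  (A OR N OR NOT U): A holds.
All clauses satisfied.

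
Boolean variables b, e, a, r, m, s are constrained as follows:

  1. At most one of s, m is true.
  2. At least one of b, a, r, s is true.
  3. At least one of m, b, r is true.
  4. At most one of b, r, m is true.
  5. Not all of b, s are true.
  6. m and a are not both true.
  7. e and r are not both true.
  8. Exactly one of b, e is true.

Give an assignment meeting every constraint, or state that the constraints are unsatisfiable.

b = True; e = False; a = False; r = False; m = False; s = False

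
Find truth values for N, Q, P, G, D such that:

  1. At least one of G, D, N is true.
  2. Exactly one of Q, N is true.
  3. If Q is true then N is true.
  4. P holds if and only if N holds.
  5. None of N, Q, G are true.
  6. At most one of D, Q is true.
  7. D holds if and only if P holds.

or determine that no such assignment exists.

Case N = True:
  Constraint (5) is violated (N=T) — contradiction.
Case N = False:
  (2) with N=F forces Q = True.
  Constraint (3) is violated (Q=T, N=F) — contradiction.
Both cases fail — unsatisfiable.

The formula is unsatisfiable.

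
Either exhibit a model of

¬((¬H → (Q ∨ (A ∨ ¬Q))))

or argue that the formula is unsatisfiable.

The formula is unsatisfiable.

Case Q = True: the formula becomes ¬((¬H → True)) = False.
Case Q = False: the formula becomes ¬((¬H → True)) = False.
Both cases fail — unsatisfiable.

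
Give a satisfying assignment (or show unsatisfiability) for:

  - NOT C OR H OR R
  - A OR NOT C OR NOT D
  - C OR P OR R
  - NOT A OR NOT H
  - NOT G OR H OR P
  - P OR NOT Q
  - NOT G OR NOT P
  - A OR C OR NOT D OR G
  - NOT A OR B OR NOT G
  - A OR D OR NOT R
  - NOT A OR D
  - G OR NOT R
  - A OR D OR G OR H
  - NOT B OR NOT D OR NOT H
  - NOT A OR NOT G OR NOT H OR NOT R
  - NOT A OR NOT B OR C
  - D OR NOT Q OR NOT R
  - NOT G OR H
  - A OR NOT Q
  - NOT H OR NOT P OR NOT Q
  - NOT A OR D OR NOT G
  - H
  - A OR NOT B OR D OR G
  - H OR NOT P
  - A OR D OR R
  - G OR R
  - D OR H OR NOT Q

Unit clause (H) forces H = True.
In (NOT A OR NOT H) only NOT A is left, so A = False.
In (A OR NOT Q) only NOT Q is left, so Q = False.
Try B = True:
  (NOT B OR NOT D OR NOT H) forces D = False.
  (A OR D OR NOT R) forces R = False.
  clause (A OR D OR R) is falsified — backtrack.
So B = False.
Try G = False:
  (G OR NOT R) forces R = False.
  clause (G OR R) is falsified — backtrack.
So G = True.
  then (NOT G OR NOT P) forces P = False.
Set C = False.
  then (C OR P OR R) forces R = True.
  then (A OR D OR NOT R) forces D = True.
All clauses satisfied.

B: False, G: True, C: False, P: False, Q: False, H: True, R: True, D: True, A: False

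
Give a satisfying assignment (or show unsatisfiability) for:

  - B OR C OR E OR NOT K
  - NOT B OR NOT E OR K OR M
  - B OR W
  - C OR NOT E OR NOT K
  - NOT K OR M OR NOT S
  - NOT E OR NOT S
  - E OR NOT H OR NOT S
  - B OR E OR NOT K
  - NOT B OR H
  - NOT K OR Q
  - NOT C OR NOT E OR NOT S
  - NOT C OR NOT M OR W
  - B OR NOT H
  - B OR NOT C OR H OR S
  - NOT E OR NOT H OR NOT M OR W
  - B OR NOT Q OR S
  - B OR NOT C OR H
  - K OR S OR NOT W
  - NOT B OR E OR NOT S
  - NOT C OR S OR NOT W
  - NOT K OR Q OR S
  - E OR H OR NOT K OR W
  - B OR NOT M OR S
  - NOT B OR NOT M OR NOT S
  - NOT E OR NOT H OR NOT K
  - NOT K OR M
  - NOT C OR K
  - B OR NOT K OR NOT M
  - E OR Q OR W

W: True; K: False; B: False; S: True; Q: False; H: False; C: False; M: True; E: False

Set W = True.
Set K = False.
  then (K OR S OR NOT W) forces S = True.
  then (NOT C OR K) forces C = False.
  then (NOT E OR NOT S) forces E = False.
  then (E OR NOT H OR NOT S) forces H = False.
  then (NOT B OR H) forces B = False.
Set Q = False.
Set M = True.
All clauses satisfied.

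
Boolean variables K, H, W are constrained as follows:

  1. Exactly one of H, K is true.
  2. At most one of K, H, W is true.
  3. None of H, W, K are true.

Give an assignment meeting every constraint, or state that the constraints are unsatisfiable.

Case K = True:
  Constraint (3) is violated (K=T) — contradiction.
Case K = False:
  (1) with K=F forces H = True.
  Constraint (3) is violated (H=T) — contradiction.
Both cases fail — unsatisfiable.

Unsatisfiable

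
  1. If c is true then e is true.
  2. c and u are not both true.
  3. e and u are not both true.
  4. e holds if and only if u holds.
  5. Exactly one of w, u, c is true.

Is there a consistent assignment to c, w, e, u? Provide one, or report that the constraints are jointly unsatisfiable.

c=F; w=T; e=F; u=F

  (1) c=F ⇒ e: vacuous ✓
  (2) c=F, u=F — not both ✓
  (3) e=F, u=F — not both ✓
  (4) e=F, u=F — same ✓
  (5) {w, u, c}: 1 true — exactly one ✓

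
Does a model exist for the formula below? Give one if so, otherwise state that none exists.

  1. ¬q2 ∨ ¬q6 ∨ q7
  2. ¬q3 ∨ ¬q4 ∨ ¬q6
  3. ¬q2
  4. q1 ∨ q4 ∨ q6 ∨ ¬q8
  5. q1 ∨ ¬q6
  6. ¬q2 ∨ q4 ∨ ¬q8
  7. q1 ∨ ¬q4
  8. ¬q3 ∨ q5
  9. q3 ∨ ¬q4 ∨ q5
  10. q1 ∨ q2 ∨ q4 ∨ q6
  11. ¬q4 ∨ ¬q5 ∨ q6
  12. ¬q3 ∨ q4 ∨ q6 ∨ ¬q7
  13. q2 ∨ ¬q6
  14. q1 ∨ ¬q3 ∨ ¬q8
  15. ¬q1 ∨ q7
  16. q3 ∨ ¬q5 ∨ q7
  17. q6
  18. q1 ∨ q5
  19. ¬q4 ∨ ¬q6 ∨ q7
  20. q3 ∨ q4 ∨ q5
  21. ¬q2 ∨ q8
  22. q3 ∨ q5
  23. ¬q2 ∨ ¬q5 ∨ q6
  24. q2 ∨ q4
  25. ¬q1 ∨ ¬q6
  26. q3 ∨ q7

UNSATISFIABLE

Case q2 = True:
  Clause (¬q2) is falsified — contradiction.
Case q2 = False:
  (q2 ∨ ¬q6) forces q6 = False.
  Clause (q6) is falsified — contradiction.
Both cases fail, so the formula is unsatisfiable.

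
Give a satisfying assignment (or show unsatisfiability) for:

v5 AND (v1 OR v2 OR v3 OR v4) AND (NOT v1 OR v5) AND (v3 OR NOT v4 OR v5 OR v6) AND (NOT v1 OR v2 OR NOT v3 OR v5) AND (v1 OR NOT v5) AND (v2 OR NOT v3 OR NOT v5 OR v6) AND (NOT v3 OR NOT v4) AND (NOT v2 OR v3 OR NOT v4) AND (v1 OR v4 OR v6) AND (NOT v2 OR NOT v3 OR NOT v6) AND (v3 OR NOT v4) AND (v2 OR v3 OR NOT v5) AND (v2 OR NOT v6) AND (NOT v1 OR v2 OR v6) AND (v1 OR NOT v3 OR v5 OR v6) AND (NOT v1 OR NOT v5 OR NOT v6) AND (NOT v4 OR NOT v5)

Unit clause (v5) forces v5 = True.
In (v1 OR NOT v5) only v1 is left, so v1 = True.
In (NOT v1 OR NOT v5 OR NOT v6) only NOT v6 is left, so v6 = False.
In (NOT v4 OR NOT v5) only NOT v4 is left, so v4 = False.
In (NOT v1 OR v2 OR v6) only v2 is left, so v2 = True.
Set v3 = True.
All clauses satisfied.

v1=T, v2=T, v3=T, v4=F, v5=T, v6=F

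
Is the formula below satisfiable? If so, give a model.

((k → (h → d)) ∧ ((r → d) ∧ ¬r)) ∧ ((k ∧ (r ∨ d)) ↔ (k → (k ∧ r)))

h: False; d: False; k: True; r: False

  (k → (h → d)) ∧ ((r → d) ∧ ¬r) = True
    k → (h → d) = True
      h → d = True
    (r → d) ∧ ¬r = True
      r → d = True
      ¬r = True
  (k ∧ (r ∨ d)) ↔ (k → (k ∧ r)) = True
    k ∧ (r ∨ d) = False
      r ∨ d = False
    k → (k ∧ r) = False
      k ∧ r = False
Both conjuncts True, so the formula holds.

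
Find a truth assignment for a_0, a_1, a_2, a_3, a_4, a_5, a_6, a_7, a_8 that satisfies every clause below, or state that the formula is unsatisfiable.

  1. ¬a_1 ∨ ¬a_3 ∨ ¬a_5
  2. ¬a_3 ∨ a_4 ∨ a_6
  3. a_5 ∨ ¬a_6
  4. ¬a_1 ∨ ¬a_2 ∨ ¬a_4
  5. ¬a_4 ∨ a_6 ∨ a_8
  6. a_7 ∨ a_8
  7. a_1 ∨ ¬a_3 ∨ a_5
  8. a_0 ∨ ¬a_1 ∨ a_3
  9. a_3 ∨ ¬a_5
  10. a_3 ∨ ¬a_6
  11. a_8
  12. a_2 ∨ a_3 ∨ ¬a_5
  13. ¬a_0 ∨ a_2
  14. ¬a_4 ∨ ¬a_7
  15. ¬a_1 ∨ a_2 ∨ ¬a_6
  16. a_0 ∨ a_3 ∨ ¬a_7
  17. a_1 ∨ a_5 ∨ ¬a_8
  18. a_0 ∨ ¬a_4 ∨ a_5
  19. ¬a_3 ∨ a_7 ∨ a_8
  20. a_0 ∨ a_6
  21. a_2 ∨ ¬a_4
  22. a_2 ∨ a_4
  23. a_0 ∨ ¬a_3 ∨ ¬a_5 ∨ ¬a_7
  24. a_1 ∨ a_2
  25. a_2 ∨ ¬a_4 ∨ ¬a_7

Unit clause (a_8) forces a_8 = True.
Set a_0 = True.
  then (¬a_0 ∨ a_2) forces a_2 = True.
Set a_1 = True.
  then (¬a_1 ∨ ¬a_2 ∨ ¬a_4) forces a_4 = False.
Try a_3 = True:
  (¬a_1 ∨ ¬a_3 ∨ ¬a_5) forces a_5 = False.
  (¬a_3 ∨ a_4 ∨ a_6) forces a_6 = True.
  clause (a_5 ∨ ¬a_6) is falsified — backtrack.
So a_3 = False.
  then (a_3 ∨ ¬a_5) forces a_5 = False.
  then (a_3 ∨ ¬a_6) forces a_6 = False.
Set a_7 = False.
All clauses satisfied.

a_0 = True, a_1 = True, a_2 = True, a_3 = False, a_4 = False, a_5 = False, a_6 = False, a_7 = False, a_8 = True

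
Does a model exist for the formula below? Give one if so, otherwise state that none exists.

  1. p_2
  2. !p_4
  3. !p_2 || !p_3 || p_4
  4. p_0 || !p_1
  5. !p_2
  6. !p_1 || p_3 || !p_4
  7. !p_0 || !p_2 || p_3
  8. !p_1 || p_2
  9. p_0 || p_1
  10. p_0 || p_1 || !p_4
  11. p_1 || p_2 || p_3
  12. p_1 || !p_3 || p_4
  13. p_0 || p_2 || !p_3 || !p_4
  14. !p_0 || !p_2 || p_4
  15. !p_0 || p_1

Unsatisfiable

Case p_2 = True:
  Clause (!p_2) is falsified — contradiction.
Case p_2 = False:
  Clause (p_2) is falsified — contradiction.
Both cases fail, so the formula is unsatisfiable.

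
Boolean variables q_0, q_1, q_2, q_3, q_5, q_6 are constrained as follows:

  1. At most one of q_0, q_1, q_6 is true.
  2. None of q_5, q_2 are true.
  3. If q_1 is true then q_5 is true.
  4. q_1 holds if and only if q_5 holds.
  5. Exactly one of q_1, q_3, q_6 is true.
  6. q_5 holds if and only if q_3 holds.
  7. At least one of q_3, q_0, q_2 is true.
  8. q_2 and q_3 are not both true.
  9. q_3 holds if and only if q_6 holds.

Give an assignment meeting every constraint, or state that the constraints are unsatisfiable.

Unsatisfiable — no assignment works.

Case q_2 = True:
  Constraint (2) is violated (q_2=T) — contradiction.
Case q_2 = False:
  (2) forces q_5 = False.
  (3) with q_5=F forces q_1 = False.
  (6) with q_5=F forces q_3 = False.
  (5) with q_1=F, q_3=F forces q_6 = True.
  Constraint (9) is violated (q_3=F, q_6=T) — contradiction.
Both cases fail — unsatisfiable.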